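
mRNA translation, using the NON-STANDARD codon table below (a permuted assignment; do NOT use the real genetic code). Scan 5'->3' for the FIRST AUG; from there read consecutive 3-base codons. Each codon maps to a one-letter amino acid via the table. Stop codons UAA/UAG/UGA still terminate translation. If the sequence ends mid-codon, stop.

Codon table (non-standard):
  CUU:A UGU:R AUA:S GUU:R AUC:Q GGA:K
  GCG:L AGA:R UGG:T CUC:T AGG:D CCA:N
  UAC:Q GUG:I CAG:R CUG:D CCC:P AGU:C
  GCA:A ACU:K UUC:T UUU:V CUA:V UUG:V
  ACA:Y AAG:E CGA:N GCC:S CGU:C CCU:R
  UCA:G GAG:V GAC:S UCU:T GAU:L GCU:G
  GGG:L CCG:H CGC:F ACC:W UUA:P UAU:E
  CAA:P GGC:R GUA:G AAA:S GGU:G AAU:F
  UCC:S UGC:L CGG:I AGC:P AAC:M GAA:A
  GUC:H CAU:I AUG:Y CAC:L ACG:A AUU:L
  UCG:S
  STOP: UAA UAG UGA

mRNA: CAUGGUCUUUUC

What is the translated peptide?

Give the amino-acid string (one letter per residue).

Answer: YHV

Derivation:
start AUG at pos 1
pos 1: AUG -> Y; peptide=Y
pos 4: GUC -> H; peptide=YH
pos 7: UUU -> V; peptide=YHV
pos 10: only 2 nt remain (<3), stop (end of mRNA)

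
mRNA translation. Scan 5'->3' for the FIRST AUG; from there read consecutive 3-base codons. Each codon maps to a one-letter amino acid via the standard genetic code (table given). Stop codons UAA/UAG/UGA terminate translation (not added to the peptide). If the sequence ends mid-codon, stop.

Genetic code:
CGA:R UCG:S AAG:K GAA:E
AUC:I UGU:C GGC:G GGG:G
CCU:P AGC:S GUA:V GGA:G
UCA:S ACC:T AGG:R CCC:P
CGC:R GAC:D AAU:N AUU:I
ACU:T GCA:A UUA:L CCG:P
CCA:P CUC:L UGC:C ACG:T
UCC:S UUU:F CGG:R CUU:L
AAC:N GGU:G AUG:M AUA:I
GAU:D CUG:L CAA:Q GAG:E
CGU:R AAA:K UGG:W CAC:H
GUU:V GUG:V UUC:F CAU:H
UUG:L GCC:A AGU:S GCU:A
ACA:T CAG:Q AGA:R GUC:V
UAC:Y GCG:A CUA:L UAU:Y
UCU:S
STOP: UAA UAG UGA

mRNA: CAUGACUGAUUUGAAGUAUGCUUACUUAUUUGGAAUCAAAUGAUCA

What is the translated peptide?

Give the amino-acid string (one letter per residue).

Answer: MTDLKYAYLFGIK

Derivation:
start AUG at pos 1
pos 1: AUG -> M; peptide=M
pos 4: ACU -> T; peptide=MT
pos 7: GAU -> D; peptide=MTD
pos 10: UUG -> L; peptide=MTDL
pos 13: AAG -> K; peptide=MTDLK
pos 16: UAU -> Y; peptide=MTDLKY
pos 19: GCU -> A; peptide=MTDLKYA
pos 22: UAC -> Y; peptide=MTDLKYAY
pos 25: UUA -> L; peptide=MTDLKYAYL
pos 28: UUU -> F; peptide=MTDLKYAYLF
pos 31: GGA -> G; peptide=MTDLKYAYLFG
pos 34: AUC -> I; peptide=MTDLKYAYLFGI
pos 37: AAA -> K; peptide=MTDLKYAYLFGIK
pos 40: UGA -> STOP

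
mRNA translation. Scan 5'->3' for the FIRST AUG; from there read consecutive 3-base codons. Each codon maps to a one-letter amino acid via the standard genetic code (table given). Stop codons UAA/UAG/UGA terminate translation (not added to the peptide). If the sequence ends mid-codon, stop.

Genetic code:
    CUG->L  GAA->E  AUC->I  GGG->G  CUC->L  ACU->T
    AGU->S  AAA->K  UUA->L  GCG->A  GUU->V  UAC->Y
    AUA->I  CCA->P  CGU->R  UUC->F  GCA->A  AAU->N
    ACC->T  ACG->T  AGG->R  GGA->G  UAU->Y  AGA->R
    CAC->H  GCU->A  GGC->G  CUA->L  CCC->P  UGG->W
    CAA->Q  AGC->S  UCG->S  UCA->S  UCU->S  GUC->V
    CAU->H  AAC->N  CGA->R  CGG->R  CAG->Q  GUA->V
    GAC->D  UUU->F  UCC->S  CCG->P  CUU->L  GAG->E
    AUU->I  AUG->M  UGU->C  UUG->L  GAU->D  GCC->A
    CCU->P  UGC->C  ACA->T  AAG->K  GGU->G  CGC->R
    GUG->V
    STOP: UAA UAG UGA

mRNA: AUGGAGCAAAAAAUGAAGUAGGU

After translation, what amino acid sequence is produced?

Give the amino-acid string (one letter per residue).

Answer: MEQKMK

Derivation:
start AUG at pos 0
pos 0: AUG -> M; peptide=M
pos 3: GAG -> E; peptide=ME
pos 6: CAA -> Q; peptide=MEQ
pos 9: AAA -> K; peptide=MEQK
pos 12: AUG -> M; peptide=MEQKM
pos 15: AAG -> K; peptide=MEQKMK
pos 18: UAG -> STOP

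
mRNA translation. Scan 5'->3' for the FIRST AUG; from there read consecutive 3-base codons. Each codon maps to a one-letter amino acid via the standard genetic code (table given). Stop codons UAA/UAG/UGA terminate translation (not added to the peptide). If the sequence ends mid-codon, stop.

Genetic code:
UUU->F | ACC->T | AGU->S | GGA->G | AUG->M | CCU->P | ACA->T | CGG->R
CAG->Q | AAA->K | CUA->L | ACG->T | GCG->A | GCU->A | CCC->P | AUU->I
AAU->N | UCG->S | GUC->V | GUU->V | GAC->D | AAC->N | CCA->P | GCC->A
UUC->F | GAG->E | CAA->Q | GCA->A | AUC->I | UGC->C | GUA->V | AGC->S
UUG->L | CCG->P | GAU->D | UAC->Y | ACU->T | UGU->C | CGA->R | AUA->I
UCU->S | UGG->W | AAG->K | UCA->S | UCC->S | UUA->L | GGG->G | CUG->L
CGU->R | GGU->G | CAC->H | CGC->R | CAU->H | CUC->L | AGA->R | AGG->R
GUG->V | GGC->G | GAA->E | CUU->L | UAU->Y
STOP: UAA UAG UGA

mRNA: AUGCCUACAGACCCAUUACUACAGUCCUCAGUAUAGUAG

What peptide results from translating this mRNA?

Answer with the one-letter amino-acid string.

Answer: MPTDPLLQSSV

Derivation:
start AUG at pos 0
pos 0: AUG -> M; peptide=M
pos 3: CCU -> P; peptide=MP
pos 6: ACA -> T; peptide=MPT
pos 9: GAC -> D; peptide=MPTD
pos 12: CCA -> P; peptide=MPTDP
pos 15: UUA -> L; peptide=MPTDPL
pos 18: CUA -> L; peptide=MPTDPLL
pos 21: CAG -> Q; peptide=MPTDPLLQ
pos 24: UCC -> S; peptide=MPTDPLLQS
pos 27: UCA -> S; peptide=MPTDPLLQSS
pos 30: GUA -> V; peptide=MPTDPLLQSSV
pos 33: UAG -> STOP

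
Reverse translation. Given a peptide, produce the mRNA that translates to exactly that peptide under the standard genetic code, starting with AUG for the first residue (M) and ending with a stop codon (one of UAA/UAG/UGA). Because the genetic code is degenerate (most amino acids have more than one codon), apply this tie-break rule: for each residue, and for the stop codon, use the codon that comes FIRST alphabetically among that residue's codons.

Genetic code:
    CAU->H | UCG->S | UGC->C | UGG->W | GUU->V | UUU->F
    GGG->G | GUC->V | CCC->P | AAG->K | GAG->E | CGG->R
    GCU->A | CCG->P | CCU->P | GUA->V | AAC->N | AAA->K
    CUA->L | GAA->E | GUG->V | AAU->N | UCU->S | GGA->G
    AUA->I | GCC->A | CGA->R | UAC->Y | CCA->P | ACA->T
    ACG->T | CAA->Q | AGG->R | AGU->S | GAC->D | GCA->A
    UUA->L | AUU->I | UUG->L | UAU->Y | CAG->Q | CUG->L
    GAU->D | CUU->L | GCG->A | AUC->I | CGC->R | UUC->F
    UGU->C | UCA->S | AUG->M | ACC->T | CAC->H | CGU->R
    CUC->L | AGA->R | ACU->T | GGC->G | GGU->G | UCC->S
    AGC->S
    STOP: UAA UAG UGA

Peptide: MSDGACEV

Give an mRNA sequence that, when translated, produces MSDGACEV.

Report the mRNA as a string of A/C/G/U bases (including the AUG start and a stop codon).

Answer: mRNA: AUGAGCGACGGAGCAUGCGAAGUAUAA

Derivation:
residue 1: M -> AUG (start codon)
residue 2: S codons sorted = AGC,AGU,UCA,UCC,UCG,UCU -> pick first = AGC
residue 3: D codons sorted = GAC,GAU -> pick first = GAC
residue 4: G codons sorted = GGA,GGC,GGG,GGU -> pick first = GGA
residue 5: A codons sorted = GCA,GCC,GCG,GCU -> pick first = GCA
residue 6: C codons sorted = UGC,UGU -> pick first = UGC
residue 7: E codons sorted = GAA,GAG -> pick first = GAA
residue 8: V codons sorted = GUA,GUC,GUG,GUU -> pick first = GUA
terminator: stop codons sorted = UAA,UAG,UGA -> pick first = UAA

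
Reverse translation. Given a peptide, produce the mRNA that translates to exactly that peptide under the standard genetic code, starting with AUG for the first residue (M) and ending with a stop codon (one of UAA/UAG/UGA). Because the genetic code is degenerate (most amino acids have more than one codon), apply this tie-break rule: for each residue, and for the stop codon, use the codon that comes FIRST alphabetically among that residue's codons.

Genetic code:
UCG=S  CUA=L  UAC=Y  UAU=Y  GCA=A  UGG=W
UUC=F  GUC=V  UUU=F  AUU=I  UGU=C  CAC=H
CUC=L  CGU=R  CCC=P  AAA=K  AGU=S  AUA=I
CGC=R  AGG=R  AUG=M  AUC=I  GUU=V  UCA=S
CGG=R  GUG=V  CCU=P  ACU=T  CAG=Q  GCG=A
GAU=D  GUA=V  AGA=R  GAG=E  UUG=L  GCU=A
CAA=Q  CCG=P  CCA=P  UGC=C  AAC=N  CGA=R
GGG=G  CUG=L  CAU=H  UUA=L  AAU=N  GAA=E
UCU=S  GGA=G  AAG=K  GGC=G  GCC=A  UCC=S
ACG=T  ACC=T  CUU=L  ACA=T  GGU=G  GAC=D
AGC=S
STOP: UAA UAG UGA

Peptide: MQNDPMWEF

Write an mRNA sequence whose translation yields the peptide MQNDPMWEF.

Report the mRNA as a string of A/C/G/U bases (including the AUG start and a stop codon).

Answer: mRNA: AUGCAAAACGACCCAAUGUGGGAAUUCUAA

Derivation:
residue 1: M -> AUG (start codon)
residue 2: Q codons sorted = CAA,CAG -> pick first = CAA
residue 3: N codons sorted = AAC,AAU -> pick first = AAC
residue 4: D codons sorted = GAC,GAU -> pick first = GAC
residue 5: P codons sorted = CCA,CCC,CCG,CCU -> pick first = CCA
residue 6: M -> AUG (only codon)
residue 7: W -> UGG (only codon)
residue 8: E codons sorted = GAA,GAG -> pick first = GAA
residue 9: F codons sorted = UUC,UUU -> pick first = UUC
terminator: stop codons sorted = UAA,UAG,UGA -> pick first = UAA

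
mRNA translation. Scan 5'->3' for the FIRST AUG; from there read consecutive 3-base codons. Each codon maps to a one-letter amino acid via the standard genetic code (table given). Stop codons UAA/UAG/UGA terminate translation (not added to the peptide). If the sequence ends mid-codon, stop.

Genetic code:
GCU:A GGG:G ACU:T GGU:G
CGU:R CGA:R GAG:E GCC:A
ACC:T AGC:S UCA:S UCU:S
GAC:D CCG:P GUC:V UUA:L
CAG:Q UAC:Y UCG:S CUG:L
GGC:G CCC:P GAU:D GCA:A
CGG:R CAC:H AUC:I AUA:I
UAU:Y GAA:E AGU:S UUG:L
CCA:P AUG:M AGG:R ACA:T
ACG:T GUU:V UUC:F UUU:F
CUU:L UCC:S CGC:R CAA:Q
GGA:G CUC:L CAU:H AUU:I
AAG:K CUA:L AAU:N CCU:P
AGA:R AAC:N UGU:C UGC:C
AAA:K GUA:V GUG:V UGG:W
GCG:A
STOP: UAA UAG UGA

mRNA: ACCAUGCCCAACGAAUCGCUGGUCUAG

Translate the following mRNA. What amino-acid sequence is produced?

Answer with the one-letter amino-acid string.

Answer: MPNESLV

Derivation:
start AUG at pos 3
pos 3: AUG -> M; peptide=M
pos 6: CCC -> P; peptide=MP
pos 9: AAC -> N; peptide=MPN
pos 12: GAA -> E; peptide=MPNE
pos 15: UCG -> S; peptide=MPNES
pos 18: CUG -> L; peptide=MPNESL
pos 21: GUC -> V; peptide=MPNESLV
pos 24: UAG -> STOP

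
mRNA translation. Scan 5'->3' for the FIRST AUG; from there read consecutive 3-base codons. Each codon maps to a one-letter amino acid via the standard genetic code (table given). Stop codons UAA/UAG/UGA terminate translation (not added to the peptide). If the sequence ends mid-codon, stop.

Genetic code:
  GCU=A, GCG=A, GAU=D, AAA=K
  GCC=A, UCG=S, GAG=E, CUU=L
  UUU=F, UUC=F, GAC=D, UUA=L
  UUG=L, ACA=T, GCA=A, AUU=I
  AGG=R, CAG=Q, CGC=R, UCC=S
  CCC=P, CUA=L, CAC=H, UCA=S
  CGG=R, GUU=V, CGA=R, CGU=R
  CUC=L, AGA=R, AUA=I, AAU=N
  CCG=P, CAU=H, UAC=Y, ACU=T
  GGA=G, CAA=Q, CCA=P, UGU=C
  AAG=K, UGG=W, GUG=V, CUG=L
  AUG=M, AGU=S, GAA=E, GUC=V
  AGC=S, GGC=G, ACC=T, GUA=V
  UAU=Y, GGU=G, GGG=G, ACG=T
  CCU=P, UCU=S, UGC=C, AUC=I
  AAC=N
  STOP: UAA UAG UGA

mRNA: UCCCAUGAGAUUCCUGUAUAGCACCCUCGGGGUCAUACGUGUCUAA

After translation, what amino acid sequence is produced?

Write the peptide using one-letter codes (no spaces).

start AUG at pos 4
pos 4: AUG -> M; peptide=M
pos 7: AGA -> R; peptide=MR
pos 10: UUC -> F; peptide=MRF
pos 13: CUG -> L; peptide=MRFL
pos 16: UAU -> Y; peptide=MRFLY
pos 19: AGC -> S; peptide=MRFLYS
pos 22: ACC -> T; peptide=MRFLYST
pos 25: CUC -> L; peptide=MRFLYSTL
pos 28: GGG -> G; peptide=MRFLYSTLG
pos 31: GUC -> V; peptide=MRFLYSTLGV
pos 34: AUA -> I; peptide=MRFLYSTLGVI
pos 37: CGU -> R; peptide=MRFLYSTLGVIR
pos 40: GUC -> V; peptide=MRFLYSTLGVIRV
pos 43: UAA -> STOP

Answer: MRFLYSTLGVIRV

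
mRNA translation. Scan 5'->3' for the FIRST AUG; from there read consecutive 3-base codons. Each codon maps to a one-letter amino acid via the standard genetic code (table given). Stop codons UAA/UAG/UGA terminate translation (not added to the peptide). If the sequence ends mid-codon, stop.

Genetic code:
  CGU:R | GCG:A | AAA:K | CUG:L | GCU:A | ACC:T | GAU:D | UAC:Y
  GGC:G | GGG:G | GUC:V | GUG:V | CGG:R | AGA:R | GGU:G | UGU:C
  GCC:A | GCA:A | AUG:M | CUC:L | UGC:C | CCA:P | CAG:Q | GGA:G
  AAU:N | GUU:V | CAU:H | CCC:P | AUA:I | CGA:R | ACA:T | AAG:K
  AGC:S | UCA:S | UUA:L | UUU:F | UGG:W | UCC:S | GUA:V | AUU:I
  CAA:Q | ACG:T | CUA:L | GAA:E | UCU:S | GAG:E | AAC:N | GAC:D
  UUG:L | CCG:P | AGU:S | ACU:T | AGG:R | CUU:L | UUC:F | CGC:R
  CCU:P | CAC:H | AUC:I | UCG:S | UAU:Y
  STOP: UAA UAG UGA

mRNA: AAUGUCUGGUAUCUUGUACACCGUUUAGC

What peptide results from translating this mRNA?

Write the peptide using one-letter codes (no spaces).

Answer: MSGILYTV

Derivation:
start AUG at pos 1
pos 1: AUG -> M; peptide=M
pos 4: UCU -> S; peptide=MS
pos 7: GGU -> G; peptide=MSG
pos 10: AUC -> I; peptide=MSGI
pos 13: UUG -> L; peptide=MSGIL
pos 16: UAC -> Y; peptide=MSGILY
pos 19: ACC -> T; peptide=MSGILYT
pos 22: GUU -> V; peptide=MSGILYTV
pos 25: UAG -> STOP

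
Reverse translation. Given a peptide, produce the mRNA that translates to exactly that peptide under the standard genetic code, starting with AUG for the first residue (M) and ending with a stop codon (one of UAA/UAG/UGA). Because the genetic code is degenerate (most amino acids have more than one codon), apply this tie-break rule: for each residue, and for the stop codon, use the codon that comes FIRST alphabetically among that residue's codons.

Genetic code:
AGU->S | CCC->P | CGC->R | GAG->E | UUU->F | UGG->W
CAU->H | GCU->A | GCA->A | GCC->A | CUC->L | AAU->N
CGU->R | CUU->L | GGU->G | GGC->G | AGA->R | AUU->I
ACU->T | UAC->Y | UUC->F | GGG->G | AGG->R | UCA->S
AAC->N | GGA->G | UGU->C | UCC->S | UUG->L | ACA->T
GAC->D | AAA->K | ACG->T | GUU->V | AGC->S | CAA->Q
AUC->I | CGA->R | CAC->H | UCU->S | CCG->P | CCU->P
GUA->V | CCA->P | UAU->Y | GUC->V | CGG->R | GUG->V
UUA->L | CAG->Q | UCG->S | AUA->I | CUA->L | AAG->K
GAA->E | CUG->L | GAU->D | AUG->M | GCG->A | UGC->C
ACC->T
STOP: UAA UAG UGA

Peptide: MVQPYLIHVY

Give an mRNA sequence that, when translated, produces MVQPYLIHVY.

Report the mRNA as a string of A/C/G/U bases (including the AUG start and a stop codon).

residue 1: M -> AUG (start codon)
residue 2: V codons sorted = GUA,GUC,GUG,GUU -> pick first = GUA
residue 3: Q codons sorted = CAA,CAG -> pick first = CAA
residue 4: P codons sorted = CCA,CCC,CCG,CCU -> pick first = CCA
residue 5: Y codons sorted = UAC,UAU -> pick first = UAC
residue 6: L codons sorted = CUA,CUC,CUG,CUU,UUA,UUG -> pick first = CUA
residue 7: I codons sorted = AUA,AUC,AUU -> pick first = AUA
residue 8: H codons sorted = CAC,CAU -> pick first = CAC
residue 9: V codons sorted = GUA,GUC,GUG,GUU -> pick first = GUA
residue 10: Y codons sorted = UAC,UAU -> pick first = UAC
terminator: stop codons sorted = UAA,UAG,UGA -> pick first = UAA

Answer: mRNA: AUGGUACAACCAUACCUAAUACACGUAUACUAA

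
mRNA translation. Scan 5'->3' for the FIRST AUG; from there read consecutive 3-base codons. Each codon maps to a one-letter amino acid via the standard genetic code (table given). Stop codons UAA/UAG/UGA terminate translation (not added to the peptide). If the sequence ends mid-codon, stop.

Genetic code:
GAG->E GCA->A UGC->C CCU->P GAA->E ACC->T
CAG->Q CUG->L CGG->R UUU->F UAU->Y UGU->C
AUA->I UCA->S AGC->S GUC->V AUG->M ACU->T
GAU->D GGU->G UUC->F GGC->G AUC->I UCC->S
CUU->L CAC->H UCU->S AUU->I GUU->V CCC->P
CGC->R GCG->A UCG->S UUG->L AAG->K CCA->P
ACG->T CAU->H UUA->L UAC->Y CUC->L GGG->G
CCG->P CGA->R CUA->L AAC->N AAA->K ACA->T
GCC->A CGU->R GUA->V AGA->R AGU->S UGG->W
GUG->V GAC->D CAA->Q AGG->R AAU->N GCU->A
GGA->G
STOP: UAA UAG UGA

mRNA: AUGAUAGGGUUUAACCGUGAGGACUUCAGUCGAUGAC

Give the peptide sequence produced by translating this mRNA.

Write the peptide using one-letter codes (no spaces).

start AUG at pos 0
pos 0: AUG -> M; peptide=M
pos 3: AUA -> I; peptide=MI
pos 6: GGG -> G; peptide=MIG
pos 9: UUU -> F; peptide=MIGF
pos 12: AAC -> N; peptide=MIGFN
pos 15: CGU -> R; peptide=MIGFNR
pos 18: GAG -> E; peptide=MIGFNRE
pos 21: GAC -> D; peptide=MIGFNRED
pos 24: UUC -> F; peptide=MIGFNREDF
pos 27: AGU -> S; peptide=MIGFNREDFS
pos 30: CGA -> R; peptide=MIGFNREDFSR
pos 33: UGA -> STOP

Answer: MIGFNREDFSR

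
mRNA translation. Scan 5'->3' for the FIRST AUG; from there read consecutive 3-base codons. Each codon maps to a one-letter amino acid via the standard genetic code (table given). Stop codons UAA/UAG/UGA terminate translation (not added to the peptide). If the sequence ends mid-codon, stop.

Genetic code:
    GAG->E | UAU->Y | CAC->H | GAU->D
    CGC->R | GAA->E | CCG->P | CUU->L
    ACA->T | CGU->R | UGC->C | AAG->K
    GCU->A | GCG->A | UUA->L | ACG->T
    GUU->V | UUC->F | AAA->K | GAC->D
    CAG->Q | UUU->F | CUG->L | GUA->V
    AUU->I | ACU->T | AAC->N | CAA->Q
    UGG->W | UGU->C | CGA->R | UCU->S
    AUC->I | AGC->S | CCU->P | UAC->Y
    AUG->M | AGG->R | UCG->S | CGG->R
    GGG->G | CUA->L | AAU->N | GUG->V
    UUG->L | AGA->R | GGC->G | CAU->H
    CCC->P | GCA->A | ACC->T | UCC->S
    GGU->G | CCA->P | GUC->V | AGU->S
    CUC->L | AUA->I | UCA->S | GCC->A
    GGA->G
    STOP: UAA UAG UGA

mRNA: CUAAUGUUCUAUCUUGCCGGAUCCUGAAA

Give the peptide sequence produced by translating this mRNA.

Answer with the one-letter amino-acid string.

start AUG at pos 3
pos 3: AUG -> M; peptide=M
pos 6: UUC -> F; peptide=MF
pos 9: UAU -> Y; peptide=MFY
pos 12: CUU -> L; peptide=MFYL
pos 15: GCC -> A; peptide=MFYLA
pos 18: GGA -> G; peptide=MFYLAG
pos 21: UCC -> S; peptide=MFYLAGS
pos 24: UGA -> STOP

Answer: MFYLAGS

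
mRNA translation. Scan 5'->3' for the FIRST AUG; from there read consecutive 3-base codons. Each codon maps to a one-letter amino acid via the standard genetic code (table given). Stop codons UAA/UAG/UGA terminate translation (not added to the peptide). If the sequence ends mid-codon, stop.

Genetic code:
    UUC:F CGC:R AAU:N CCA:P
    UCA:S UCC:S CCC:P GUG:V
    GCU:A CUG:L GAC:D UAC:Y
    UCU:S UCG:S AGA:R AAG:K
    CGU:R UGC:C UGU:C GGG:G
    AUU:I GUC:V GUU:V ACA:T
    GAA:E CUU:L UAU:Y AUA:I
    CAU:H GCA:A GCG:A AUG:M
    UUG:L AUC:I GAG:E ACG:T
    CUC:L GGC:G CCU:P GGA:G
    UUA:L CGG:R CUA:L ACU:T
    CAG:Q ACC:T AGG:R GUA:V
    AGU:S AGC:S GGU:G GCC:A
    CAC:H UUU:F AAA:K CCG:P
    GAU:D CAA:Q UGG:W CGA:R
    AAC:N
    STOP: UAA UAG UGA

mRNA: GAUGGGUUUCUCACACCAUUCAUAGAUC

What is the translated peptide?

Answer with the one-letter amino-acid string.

start AUG at pos 1
pos 1: AUG -> M; peptide=M
pos 4: GGU -> G; peptide=MG
pos 7: UUC -> F; peptide=MGF
pos 10: UCA -> S; peptide=MGFS
pos 13: CAC -> H; peptide=MGFSH
pos 16: CAU -> H; peptide=MGFSHH
pos 19: UCA -> S; peptide=MGFSHHS
pos 22: UAG -> STOP

Answer: MGFSHHS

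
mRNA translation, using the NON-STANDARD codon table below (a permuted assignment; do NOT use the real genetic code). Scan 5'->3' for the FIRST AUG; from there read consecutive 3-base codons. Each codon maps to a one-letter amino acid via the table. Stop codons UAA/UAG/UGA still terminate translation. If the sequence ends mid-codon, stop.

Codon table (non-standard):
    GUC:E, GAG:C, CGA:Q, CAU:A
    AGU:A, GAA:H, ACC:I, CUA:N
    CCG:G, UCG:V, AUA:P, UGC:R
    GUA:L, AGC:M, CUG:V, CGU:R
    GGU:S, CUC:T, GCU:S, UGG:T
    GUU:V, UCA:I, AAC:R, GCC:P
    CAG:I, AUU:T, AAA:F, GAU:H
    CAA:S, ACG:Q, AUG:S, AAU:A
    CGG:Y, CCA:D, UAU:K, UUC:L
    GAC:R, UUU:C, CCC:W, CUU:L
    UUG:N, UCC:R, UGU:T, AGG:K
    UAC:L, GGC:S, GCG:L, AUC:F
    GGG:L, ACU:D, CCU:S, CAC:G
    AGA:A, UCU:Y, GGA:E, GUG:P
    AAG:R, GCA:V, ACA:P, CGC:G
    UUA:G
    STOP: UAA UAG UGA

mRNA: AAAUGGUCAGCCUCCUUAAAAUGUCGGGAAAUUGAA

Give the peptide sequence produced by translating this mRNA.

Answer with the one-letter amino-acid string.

Answer: SEMTLFSVEA

Derivation:
start AUG at pos 2
pos 2: AUG -> S; peptide=S
pos 5: GUC -> E; peptide=SE
pos 8: AGC -> M; peptide=SEM
pos 11: CUC -> T; peptide=SEMT
pos 14: CUU -> L; peptide=SEMTL
pos 17: AAA -> F; peptide=SEMTLF
pos 20: AUG -> S; peptide=SEMTLFS
pos 23: UCG -> V; peptide=SEMTLFSV
pos 26: GGA -> E; peptide=SEMTLFSVE
pos 29: AAU -> A; peptide=SEMTLFSVEA
pos 32: UGA -> STOP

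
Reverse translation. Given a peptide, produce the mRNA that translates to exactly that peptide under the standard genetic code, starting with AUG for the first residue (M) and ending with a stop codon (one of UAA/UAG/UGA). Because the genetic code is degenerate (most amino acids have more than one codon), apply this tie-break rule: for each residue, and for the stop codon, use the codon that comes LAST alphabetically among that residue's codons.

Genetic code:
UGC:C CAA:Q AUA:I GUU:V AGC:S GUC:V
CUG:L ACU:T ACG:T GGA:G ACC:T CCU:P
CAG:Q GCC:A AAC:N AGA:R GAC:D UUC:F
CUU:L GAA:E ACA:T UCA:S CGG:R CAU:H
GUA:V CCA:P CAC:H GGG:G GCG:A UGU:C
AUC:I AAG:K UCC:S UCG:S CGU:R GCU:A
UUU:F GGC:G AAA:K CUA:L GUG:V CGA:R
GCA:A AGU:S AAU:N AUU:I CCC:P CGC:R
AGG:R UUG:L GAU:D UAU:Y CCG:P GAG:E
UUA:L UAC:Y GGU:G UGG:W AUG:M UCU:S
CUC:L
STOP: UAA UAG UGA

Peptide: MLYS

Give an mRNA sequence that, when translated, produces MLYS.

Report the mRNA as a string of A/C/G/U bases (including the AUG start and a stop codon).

Answer: mRNA: AUGUUGUAUUCUUGA

Derivation:
residue 1: M -> AUG (start codon)
residue 2: L codons sorted = CUA,CUC,CUG,CUU,UUA,UUG -> pick last = UUG
residue 3: Y codons sorted = UAC,UAU -> pick last = UAU
residue 4: S codons sorted = AGC,AGU,UCA,UCC,UCG,UCU -> pick last = UCU
terminator: stop codons sorted = UAA,UAG,UGA -> pick last = UGA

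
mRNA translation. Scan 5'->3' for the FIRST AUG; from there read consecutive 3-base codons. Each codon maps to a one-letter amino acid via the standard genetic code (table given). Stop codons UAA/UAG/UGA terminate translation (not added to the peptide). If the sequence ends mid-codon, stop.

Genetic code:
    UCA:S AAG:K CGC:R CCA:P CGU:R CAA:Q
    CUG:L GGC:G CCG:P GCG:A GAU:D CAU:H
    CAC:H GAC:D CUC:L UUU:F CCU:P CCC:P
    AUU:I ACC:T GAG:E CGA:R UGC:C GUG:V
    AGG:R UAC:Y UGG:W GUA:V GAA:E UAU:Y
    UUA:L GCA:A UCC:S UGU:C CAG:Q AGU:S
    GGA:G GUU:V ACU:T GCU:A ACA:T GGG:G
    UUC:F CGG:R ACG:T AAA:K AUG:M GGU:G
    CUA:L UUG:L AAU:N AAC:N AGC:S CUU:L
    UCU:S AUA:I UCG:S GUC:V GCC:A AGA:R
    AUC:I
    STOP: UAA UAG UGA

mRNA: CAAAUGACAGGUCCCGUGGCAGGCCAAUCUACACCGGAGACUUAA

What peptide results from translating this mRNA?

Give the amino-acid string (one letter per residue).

start AUG at pos 3
pos 3: AUG -> M; peptide=M
pos 6: ACA -> T; peptide=MT
pos 9: GGU -> G; peptide=MTG
pos 12: CCC -> P; peptide=MTGP
pos 15: GUG -> V; peptide=MTGPV
pos 18: GCA -> A; peptide=MTGPVA
pos 21: GGC -> G; peptide=MTGPVAG
pos 24: CAA -> Q; peptide=MTGPVAGQ
pos 27: UCU -> S; peptide=MTGPVAGQS
pos 30: ACA -> T; peptide=MTGPVAGQST
pos 33: CCG -> P; peptide=MTGPVAGQSTP
pos 36: GAG -> E; peptide=MTGPVAGQSTPE
pos 39: ACU -> T; peptide=MTGPVAGQSTPET
pos 42: UAA -> STOP

Answer: MTGPVAGQSTPET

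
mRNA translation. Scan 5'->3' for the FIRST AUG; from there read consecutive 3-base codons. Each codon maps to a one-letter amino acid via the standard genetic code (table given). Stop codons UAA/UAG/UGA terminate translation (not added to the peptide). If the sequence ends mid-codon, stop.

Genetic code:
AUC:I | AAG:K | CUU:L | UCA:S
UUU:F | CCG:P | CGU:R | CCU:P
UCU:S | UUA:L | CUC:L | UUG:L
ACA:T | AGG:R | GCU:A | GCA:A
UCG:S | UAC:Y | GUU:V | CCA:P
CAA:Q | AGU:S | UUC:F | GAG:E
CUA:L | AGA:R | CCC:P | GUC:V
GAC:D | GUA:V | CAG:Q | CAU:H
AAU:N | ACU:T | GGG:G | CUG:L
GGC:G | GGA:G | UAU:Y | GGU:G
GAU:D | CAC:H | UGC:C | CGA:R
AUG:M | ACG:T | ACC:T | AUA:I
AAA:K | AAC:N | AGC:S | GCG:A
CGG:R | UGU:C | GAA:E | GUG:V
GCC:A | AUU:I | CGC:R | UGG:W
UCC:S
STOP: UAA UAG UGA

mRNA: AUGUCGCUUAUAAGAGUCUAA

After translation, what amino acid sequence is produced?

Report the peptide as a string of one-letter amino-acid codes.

start AUG at pos 0
pos 0: AUG -> M; peptide=M
pos 3: UCG -> S; peptide=MS
pos 6: CUU -> L; peptide=MSL
pos 9: AUA -> I; peptide=MSLI
pos 12: AGA -> R; peptide=MSLIR
pos 15: GUC -> V; peptide=MSLIRV
pos 18: UAA -> STOP

Answer: MSLIRV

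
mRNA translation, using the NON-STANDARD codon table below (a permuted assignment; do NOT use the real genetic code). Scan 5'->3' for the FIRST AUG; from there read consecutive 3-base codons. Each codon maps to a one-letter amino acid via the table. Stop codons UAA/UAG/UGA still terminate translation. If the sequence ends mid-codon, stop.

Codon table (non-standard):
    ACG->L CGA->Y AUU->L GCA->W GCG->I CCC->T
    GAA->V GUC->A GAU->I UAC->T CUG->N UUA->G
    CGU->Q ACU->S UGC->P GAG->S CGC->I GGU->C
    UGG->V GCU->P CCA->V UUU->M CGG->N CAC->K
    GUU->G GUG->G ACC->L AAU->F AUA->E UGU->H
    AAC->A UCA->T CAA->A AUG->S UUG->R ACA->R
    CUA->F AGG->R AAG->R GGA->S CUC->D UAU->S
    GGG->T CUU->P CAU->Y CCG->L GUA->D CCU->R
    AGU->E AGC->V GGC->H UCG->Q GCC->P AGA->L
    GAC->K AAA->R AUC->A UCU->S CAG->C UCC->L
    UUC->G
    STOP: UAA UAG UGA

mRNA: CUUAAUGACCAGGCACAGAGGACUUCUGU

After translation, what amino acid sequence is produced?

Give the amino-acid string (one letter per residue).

Answer: SLRKLSPN

Derivation:
start AUG at pos 4
pos 4: AUG -> S; peptide=S
pos 7: ACC -> L; peptide=SL
pos 10: AGG -> R; peptide=SLR
pos 13: CAC -> K; peptide=SLRK
pos 16: AGA -> L; peptide=SLRKL
pos 19: GGA -> S; peptide=SLRKLS
pos 22: CUU -> P; peptide=SLRKLSP
pos 25: CUG -> N; peptide=SLRKLSPN
pos 28: only 1 nt remain (<3), stop (end of mRNA)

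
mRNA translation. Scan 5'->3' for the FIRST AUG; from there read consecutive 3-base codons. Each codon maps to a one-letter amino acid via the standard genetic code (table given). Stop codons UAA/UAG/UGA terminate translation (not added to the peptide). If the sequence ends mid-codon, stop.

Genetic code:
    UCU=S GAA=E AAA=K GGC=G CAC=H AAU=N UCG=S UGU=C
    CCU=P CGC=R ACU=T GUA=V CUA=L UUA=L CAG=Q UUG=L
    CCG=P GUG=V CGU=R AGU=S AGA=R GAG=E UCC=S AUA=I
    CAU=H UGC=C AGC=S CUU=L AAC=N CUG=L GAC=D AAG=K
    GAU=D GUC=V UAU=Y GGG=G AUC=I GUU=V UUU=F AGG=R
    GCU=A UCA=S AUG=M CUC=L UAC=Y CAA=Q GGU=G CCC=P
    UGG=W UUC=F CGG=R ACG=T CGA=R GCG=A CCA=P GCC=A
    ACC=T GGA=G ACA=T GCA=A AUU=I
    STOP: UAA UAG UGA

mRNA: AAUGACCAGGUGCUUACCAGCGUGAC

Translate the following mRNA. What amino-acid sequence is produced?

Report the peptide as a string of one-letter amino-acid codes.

start AUG at pos 1
pos 1: AUG -> M; peptide=M
pos 4: ACC -> T; peptide=MT
pos 7: AGG -> R; peptide=MTR
pos 10: UGC -> C; peptide=MTRC
pos 13: UUA -> L; peptide=MTRCL
pos 16: CCA -> P; peptide=MTRCLP
pos 19: GCG -> A; peptide=MTRCLPA
pos 22: UGA -> STOP

Answer: MTRCLPA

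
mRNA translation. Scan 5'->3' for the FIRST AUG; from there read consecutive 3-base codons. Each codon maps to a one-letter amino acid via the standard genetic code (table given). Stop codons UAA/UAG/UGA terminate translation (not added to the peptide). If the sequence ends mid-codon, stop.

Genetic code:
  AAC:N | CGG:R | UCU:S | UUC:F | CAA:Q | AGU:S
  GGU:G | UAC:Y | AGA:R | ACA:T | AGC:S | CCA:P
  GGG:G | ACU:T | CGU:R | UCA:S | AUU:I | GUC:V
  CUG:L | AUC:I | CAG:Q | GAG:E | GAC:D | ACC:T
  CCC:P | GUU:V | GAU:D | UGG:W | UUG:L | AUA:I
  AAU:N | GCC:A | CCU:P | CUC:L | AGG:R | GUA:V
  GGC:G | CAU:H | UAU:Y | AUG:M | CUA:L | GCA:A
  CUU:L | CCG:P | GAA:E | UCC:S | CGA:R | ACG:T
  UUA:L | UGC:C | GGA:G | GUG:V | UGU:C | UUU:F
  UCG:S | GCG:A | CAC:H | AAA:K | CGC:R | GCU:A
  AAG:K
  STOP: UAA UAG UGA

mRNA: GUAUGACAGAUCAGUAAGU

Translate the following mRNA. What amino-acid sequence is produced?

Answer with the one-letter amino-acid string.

Answer: MTDQ

Derivation:
start AUG at pos 2
pos 2: AUG -> M; peptide=M
pos 5: ACA -> T; peptide=MT
pos 8: GAU -> D; peptide=MTD
pos 11: CAG -> Q; peptide=MTDQ
pos 14: UAA -> STOP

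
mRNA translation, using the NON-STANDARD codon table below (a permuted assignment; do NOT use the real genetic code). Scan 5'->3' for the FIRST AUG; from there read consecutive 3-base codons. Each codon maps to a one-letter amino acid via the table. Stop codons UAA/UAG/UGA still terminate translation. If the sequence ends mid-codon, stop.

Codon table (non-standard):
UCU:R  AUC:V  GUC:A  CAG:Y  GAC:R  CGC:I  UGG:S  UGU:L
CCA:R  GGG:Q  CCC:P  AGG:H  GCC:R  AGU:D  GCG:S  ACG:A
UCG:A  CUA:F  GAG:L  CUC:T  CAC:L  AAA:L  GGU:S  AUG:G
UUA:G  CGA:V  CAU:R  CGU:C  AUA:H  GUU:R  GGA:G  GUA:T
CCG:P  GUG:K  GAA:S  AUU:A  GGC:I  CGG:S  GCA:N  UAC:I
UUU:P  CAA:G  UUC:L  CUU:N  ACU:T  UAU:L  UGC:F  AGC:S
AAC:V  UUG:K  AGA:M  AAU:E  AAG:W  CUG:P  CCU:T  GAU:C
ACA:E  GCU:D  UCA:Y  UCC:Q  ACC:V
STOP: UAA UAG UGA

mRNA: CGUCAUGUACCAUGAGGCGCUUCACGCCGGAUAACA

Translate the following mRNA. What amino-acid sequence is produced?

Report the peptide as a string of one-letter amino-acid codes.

start AUG at pos 4
pos 4: AUG -> G; peptide=G
pos 7: UAC -> I; peptide=GI
pos 10: CAU -> R; peptide=GIR
pos 13: GAG -> L; peptide=GIRL
pos 16: GCG -> S; peptide=GIRLS
pos 19: CUU -> N; peptide=GIRLSN
pos 22: CAC -> L; peptide=GIRLSNL
pos 25: GCC -> R; peptide=GIRLSNLR
pos 28: GGA -> G; peptide=GIRLSNLRG
pos 31: UAA -> STOP

Answer: GIRLSNLRG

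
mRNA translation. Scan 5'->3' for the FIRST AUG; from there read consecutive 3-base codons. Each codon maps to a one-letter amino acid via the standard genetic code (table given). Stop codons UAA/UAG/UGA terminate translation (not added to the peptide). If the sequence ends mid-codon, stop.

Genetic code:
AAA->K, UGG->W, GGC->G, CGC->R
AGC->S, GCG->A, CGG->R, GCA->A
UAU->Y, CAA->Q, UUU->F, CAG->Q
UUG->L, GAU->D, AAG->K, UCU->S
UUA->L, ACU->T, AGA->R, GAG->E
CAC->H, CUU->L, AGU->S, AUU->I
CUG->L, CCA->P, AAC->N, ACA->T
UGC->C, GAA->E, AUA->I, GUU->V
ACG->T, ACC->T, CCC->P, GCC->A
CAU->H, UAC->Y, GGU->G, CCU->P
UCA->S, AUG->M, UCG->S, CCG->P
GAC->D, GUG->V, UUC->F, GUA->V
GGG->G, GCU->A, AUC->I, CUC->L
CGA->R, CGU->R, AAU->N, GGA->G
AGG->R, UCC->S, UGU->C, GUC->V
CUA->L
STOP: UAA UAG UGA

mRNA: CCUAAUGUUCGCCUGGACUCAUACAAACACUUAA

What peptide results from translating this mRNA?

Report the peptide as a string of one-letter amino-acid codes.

Answer: MFAWTHTNT

Derivation:
start AUG at pos 4
pos 4: AUG -> M; peptide=M
pos 7: UUC -> F; peptide=MF
pos 10: GCC -> A; peptide=MFA
pos 13: UGG -> W; peptide=MFAW
pos 16: ACU -> T; peptide=MFAWT
pos 19: CAU -> H; peptide=MFAWTH
pos 22: ACA -> T; peptide=MFAWTHT
pos 25: AAC -> N; peptide=MFAWTHTN
pos 28: ACU -> T; peptide=MFAWTHTNT
pos 31: UAA -> STOP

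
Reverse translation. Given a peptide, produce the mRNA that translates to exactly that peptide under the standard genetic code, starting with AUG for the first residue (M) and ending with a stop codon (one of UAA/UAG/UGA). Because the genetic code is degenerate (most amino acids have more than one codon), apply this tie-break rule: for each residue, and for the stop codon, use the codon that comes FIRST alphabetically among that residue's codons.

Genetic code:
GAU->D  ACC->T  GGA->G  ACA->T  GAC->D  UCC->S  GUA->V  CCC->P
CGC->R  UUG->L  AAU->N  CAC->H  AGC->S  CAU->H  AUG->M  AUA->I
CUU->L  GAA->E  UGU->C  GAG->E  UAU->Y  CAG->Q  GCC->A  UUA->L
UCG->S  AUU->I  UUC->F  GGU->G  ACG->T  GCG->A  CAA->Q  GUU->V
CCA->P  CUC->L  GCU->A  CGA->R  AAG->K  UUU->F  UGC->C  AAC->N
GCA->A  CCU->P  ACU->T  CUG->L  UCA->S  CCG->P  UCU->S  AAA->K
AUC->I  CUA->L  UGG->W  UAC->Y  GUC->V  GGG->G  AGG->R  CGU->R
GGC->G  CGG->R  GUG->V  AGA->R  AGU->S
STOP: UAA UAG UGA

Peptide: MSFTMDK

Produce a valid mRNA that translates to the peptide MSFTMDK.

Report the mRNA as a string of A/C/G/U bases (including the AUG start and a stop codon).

Answer: mRNA: AUGAGCUUCACAAUGGACAAAUAA

Derivation:
residue 1: M -> AUG (start codon)
residue 2: S codons sorted = AGC,AGU,UCA,UCC,UCG,UCU -> pick first = AGC
residue 3: F codons sorted = UUC,UUU -> pick first = UUC
residue 4: T codons sorted = ACA,ACC,ACG,ACU -> pick first = ACA
residue 5: M -> AUG (only codon)
residue 6: D codons sorted = GAC,GAU -> pick first = GAC
residue 7: K codons sorted = AAA,AAG -> pick first = AAA
terminator: stop codons sorted = UAA,UAG,UGA -> pick first = UAA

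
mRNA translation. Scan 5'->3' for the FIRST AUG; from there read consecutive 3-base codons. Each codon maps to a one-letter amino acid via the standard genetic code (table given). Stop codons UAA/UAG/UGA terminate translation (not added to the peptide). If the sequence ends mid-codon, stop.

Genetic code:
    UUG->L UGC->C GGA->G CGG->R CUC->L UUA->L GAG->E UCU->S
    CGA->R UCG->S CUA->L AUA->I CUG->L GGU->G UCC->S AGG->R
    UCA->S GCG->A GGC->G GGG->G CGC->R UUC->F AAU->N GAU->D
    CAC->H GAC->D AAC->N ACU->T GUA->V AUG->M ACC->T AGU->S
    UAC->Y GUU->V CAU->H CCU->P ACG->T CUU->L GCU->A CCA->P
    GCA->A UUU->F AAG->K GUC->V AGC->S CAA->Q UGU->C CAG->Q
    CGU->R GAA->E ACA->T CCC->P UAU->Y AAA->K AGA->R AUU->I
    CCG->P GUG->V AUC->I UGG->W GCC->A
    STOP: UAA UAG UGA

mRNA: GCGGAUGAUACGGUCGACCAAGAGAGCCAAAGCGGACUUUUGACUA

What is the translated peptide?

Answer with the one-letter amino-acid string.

Answer: MIRSTKRAKADF

Derivation:
start AUG at pos 4
pos 4: AUG -> M; peptide=M
pos 7: AUA -> I; peptide=MI
pos 10: CGG -> R; peptide=MIR
pos 13: UCG -> S; peptide=MIRS
pos 16: ACC -> T; peptide=MIRST
pos 19: AAG -> K; peptide=MIRSTK
pos 22: AGA -> R; peptide=MIRSTKR
pos 25: GCC -> A; peptide=MIRSTKRA
pos 28: AAA -> K; peptide=MIRSTKRAK
pos 31: GCG -> A; peptide=MIRSTKRAKA
pos 34: GAC -> D; peptide=MIRSTKRAKAD
pos 37: UUU -> F; peptide=MIRSTKRAKADF
pos 40: UGA -> STOP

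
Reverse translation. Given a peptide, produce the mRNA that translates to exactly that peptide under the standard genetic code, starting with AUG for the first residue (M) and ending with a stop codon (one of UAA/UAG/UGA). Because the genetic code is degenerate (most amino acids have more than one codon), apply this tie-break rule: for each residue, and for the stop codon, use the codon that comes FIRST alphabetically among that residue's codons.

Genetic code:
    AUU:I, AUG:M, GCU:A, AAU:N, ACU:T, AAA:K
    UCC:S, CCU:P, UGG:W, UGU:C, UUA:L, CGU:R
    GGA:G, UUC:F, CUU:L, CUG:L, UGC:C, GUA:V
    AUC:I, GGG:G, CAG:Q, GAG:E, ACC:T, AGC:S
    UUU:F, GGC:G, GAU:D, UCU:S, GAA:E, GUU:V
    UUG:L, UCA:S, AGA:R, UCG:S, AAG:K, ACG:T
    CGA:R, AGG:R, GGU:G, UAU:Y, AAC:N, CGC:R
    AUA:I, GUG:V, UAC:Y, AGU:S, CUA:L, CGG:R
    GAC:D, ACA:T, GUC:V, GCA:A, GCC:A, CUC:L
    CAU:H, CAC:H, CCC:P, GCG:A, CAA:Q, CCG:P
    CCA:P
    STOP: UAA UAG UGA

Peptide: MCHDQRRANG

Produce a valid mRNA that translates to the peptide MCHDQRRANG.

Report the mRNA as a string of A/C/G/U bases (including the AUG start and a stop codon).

Answer: mRNA: AUGUGCCACGACCAAAGAAGAGCAAACGGAUAA

Derivation:
residue 1: M -> AUG (start codon)
residue 2: C codons sorted = UGC,UGU -> pick first = UGC
residue 3: H codons sorted = CAC,CAU -> pick first = CAC
residue 4: D codons sorted = GAC,GAU -> pick first = GAC
residue 5: Q codons sorted = CAA,CAG -> pick first = CAA
residue 6: R codons sorted = AGA,AGG,CGA,CGC,CGG,CGU -> pick first = AGA
residue 7: R codons sorted = AGA,AGG,CGA,CGC,CGG,CGU -> pick first = AGA
residue 8: A codons sorted = GCA,GCC,GCG,GCU -> pick first = GCA
residue 9: N codons sorted = AAC,AAU -> pick first = AAC
residue 10: G codons sorted = GGA,GGC,GGG,GGU -> pick first = GGA
terminator: stop codons sorted = UAA,UAG,UGA -> pick first = UAA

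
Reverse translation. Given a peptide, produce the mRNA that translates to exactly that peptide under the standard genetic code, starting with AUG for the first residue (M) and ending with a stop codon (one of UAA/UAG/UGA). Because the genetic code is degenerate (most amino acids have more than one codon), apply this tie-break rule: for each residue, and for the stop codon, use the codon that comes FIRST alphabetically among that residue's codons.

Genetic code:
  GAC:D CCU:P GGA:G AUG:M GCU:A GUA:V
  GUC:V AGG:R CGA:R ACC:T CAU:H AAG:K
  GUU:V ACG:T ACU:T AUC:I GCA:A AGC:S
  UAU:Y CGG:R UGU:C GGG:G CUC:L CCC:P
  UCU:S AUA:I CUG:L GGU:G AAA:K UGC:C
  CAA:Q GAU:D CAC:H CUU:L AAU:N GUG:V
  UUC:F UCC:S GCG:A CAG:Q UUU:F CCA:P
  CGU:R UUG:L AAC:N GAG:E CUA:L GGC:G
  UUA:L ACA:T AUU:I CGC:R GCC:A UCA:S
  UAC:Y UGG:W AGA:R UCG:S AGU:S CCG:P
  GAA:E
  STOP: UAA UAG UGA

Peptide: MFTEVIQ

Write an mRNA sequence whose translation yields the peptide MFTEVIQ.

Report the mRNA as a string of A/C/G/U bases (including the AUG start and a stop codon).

residue 1: M -> AUG (start codon)
residue 2: F codons sorted = UUC,UUU -> pick first = UUC
residue 3: T codons sorted = ACA,ACC,ACG,ACU -> pick first = ACA
residue 4: E codons sorted = GAA,GAG -> pick first = GAA
residue 5: V codons sorted = GUA,GUC,GUG,GUU -> pick first = GUA
residue 6: I codons sorted = AUA,AUC,AUU -> pick first = AUA
residue 7: Q codons sorted = CAA,CAG -> pick first = CAA
terminator: stop codons sorted = UAA,UAG,UGA -> pick first = UAA

Answer: mRNA: AUGUUCACAGAAGUAAUACAAUAA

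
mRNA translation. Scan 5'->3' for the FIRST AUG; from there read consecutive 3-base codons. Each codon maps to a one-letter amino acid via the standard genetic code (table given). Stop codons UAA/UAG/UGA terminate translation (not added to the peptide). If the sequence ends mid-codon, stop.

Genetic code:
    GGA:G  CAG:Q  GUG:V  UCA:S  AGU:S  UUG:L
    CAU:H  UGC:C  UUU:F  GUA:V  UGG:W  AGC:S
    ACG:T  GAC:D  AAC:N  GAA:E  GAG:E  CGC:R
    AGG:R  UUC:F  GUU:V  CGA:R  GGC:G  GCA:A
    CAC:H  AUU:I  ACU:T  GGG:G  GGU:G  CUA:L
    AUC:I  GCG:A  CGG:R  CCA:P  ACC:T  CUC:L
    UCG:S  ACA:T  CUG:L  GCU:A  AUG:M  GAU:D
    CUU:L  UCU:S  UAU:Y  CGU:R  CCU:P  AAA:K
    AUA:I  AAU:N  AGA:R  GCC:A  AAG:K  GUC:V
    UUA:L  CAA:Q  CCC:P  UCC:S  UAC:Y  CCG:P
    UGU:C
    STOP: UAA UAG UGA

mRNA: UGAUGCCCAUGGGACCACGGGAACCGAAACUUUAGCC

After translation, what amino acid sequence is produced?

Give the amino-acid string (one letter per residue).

start AUG at pos 2
pos 2: AUG -> M; peptide=M
pos 5: CCC -> P; peptide=MP
pos 8: AUG -> M; peptide=MPM
pos 11: GGA -> G; peptide=MPMG
pos 14: CCA -> P; peptide=MPMGP
pos 17: CGG -> R; peptide=MPMGPR
pos 20: GAA -> E; peptide=MPMGPRE
pos 23: CCG -> P; peptide=MPMGPREP
pos 26: AAA -> K; peptide=MPMGPREPK
pos 29: CUU -> L; peptide=MPMGPREPKL
pos 32: UAG -> STOP

Answer: MPMGPREPKL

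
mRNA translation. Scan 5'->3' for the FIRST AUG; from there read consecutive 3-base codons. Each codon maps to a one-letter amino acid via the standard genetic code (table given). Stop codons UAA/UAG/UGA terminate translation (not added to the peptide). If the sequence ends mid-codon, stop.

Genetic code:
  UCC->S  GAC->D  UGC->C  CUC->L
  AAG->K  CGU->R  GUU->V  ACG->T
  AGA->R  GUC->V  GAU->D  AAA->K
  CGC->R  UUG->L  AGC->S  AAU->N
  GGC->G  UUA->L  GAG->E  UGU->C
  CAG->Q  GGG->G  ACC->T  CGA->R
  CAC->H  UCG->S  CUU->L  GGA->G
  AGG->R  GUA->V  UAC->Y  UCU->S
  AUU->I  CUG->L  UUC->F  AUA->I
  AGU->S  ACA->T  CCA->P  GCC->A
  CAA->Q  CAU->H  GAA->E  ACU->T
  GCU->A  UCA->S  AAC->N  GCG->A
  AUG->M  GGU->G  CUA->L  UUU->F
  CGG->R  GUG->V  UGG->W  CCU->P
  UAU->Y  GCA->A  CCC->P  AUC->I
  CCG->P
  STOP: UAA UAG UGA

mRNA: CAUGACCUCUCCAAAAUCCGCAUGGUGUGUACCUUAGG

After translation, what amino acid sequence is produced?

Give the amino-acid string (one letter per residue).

start AUG at pos 1
pos 1: AUG -> M; peptide=M
pos 4: ACC -> T; peptide=MT
pos 7: UCU -> S; peptide=MTS
pos 10: CCA -> P; peptide=MTSP
pos 13: AAA -> K; peptide=MTSPK
pos 16: UCC -> S; peptide=MTSPKS
pos 19: GCA -> A; peptide=MTSPKSA
pos 22: UGG -> W; peptide=MTSPKSAW
pos 25: UGU -> C; peptide=MTSPKSAWC
pos 28: GUA -> V; peptide=MTSPKSAWCV
pos 31: CCU -> P; peptide=MTSPKSAWCVP
pos 34: UAG -> STOP

Answer: MTSPKSAWCVP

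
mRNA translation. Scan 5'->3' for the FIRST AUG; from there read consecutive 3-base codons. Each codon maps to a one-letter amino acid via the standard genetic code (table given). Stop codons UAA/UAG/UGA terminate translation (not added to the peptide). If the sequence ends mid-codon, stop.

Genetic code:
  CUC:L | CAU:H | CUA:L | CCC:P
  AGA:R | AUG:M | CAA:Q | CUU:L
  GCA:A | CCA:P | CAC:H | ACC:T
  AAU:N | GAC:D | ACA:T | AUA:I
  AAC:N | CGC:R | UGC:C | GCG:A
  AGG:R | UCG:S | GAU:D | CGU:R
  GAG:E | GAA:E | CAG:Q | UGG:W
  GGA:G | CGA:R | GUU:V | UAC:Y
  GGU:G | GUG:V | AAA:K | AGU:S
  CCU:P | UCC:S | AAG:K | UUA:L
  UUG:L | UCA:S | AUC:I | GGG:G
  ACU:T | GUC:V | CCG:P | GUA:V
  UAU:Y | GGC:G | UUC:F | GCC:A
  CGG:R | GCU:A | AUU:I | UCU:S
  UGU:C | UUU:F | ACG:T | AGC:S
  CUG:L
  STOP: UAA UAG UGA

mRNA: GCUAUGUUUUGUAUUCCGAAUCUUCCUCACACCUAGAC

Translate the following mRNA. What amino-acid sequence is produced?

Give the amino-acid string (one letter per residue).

Answer: MFCIPNLPHT

Derivation:
start AUG at pos 3
pos 3: AUG -> M; peptide=M
pos 6: UUU -> F; peptide=MF
pos 9: UGU -> C; peptide=MFC
pos 12: AUU -> I; peptide=MFCI
pos 15: CCG -> P; peptide=MFCIP
pos 18: AAU -> N; peptide=MFCIPN
pos 21: CUU -> L; peptide=MFCIPNL
pos 24: CCU -> P; peptide=MFCIPNLP
pos 27: CAC -> H; peptide=MFCIPNLPH
pos 30: ACC -> T; peptide=MFCIPNLPHT
pos 33: UAG -> STOP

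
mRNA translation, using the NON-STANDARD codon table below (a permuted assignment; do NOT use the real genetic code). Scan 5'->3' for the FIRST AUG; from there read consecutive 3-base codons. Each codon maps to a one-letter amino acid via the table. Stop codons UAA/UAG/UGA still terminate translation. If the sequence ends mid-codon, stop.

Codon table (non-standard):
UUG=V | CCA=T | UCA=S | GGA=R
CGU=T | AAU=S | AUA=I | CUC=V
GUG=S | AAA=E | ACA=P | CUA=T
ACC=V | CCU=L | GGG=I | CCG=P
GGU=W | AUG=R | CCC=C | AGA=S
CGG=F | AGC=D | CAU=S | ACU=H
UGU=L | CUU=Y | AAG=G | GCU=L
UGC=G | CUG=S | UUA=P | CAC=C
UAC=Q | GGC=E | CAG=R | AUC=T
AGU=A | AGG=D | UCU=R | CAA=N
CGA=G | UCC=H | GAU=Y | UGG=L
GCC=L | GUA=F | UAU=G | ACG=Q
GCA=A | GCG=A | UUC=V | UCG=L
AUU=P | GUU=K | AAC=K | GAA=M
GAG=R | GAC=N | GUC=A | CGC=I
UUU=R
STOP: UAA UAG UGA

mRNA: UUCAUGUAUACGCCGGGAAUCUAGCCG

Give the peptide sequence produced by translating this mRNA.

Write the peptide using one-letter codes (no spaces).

Answer: RGQPRT

Derivation:
start AUG at pos 3
pos 3: AUG -> R; peptide=R
pos 6: UAU -> G; peptide=RG
pos 9: ACG -> Q; peptide=RGQ
pos 12: CCG -> P; peptide=RGQP
pos 15: GGA -> R; peptide=RGQPR
pos 18: AUC -> T; peptide=RGQPRT
pos 21: UAG -> STOP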